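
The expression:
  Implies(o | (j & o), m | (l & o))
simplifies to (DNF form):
l | m | ~o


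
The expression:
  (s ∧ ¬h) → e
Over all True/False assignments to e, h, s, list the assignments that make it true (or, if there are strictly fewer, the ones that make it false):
is false only for:
  e=False, h=False, s=True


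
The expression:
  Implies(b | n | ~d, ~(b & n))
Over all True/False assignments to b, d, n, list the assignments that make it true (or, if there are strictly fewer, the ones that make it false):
is false only for:
  b=True, d=False, n=True;
  b=True, d=True, n=True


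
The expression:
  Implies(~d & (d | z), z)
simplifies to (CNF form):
True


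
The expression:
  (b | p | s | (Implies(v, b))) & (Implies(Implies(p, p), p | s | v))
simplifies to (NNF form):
p | s | (b & v)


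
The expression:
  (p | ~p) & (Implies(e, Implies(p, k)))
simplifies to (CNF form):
k | ~e | ~p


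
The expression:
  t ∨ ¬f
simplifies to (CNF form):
t ∨ ¬f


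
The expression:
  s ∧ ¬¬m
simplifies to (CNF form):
m ∧ s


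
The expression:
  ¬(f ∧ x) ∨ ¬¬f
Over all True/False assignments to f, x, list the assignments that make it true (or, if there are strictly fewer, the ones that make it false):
is always true.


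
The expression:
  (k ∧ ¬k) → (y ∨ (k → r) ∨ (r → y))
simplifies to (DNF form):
True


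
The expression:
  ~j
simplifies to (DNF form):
~j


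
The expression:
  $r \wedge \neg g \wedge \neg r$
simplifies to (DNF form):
$\text{False}$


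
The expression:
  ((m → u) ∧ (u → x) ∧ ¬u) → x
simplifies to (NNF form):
m ∨ u ∨ x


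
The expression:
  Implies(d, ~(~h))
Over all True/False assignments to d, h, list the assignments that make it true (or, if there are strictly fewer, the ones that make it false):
is false only for:
  d=True, h=False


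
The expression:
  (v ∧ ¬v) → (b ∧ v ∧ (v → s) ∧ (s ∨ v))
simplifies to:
True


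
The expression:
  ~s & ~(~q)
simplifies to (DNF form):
q & ~s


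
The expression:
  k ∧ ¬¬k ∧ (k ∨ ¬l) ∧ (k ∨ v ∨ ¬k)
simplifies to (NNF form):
k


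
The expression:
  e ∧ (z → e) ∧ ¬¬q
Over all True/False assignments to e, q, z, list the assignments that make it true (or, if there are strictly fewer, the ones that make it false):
is true only for:
  e=True, q=True, z=False;
  e=True, q=True, z=True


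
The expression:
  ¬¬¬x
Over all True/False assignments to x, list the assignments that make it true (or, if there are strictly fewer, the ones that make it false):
is true only for:
  x=False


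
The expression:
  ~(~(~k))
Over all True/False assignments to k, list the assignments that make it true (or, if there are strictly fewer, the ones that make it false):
is true only for:
  k=False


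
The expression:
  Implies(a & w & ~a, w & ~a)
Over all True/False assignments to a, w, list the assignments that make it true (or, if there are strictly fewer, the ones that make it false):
is always true.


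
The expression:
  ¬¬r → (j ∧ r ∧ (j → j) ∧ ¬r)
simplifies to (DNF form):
¬r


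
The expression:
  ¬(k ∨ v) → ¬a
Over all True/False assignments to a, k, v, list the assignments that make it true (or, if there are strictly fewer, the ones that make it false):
is false only for:
  a=True, k=False, v=False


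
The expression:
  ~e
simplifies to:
~e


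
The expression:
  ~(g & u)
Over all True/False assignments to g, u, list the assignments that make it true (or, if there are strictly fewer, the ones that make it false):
is false only for:
  g=True, u=True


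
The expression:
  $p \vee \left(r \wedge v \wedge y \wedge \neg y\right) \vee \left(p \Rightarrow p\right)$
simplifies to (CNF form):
$\text{True}$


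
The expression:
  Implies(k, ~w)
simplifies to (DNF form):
~k | ~w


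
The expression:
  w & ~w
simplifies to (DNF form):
False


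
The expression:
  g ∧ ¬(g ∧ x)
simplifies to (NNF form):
g ∧ ¬x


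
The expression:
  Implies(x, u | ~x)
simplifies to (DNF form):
u | ~x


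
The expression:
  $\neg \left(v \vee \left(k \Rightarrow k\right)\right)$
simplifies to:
$\text{False}$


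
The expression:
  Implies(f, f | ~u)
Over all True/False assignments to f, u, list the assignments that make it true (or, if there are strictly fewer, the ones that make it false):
is always true.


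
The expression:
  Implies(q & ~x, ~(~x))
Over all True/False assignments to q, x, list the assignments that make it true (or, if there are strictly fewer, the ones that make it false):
is false only for:
  q=True, x=False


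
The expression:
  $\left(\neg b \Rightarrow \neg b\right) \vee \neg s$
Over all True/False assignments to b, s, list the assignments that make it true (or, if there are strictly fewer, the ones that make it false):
is always true.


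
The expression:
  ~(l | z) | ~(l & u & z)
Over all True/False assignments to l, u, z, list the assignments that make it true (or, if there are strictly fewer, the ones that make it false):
is false only for:
  l=True, u=True, z=True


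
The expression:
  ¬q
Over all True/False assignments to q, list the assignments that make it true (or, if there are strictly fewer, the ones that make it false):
is true only for:
  q=False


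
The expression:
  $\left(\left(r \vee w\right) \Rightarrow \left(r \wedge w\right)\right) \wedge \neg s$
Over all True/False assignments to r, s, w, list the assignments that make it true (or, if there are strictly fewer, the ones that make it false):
is true only for:
  r=False, s=False, w=False;
  r=True, s=False, w=True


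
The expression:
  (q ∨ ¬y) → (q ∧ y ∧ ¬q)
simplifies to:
y ∧ ¬q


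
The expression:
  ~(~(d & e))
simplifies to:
d & e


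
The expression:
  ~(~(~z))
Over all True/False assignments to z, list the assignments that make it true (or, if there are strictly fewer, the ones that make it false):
is true only for:
  z=False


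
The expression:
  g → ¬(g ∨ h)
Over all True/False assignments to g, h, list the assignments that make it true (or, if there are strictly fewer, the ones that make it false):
is true only for:
  g=False, h=False;
  g=False, h=True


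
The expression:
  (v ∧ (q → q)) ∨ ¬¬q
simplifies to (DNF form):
q ∨ v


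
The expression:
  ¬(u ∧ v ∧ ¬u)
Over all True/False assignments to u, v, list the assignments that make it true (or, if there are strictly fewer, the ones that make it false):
is always true.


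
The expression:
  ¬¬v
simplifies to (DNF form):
v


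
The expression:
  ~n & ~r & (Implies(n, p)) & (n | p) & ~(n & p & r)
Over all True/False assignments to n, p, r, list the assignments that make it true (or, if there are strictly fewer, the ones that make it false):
is true only for:
  n=False, p=True, r=False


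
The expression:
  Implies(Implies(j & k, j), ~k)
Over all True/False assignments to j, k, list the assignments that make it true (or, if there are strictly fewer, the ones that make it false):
is true only for:
  j=False, k=False;
  j=True, k=False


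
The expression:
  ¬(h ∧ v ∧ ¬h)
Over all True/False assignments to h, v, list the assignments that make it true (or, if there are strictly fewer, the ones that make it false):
is always true.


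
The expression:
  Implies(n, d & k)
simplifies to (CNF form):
(d | ~n) & (k | ~n)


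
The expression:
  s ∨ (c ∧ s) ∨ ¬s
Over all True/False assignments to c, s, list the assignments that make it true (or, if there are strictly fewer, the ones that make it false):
is always true.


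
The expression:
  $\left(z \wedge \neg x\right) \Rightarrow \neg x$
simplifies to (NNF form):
$\text{True}$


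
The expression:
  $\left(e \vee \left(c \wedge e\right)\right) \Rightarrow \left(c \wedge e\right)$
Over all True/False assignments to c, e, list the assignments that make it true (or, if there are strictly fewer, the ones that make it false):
is false only for:
  c=False, e=True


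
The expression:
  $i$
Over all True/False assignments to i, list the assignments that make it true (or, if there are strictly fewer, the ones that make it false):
is true only for:
  i=True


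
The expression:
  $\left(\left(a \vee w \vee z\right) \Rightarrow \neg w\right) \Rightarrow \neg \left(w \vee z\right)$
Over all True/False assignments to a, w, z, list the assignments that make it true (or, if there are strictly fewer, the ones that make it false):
is false only for:
  a=False, w=False, z=True;
  a=True, w=False, z=True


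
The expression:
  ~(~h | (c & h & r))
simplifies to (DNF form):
(h & ~c) | (h & ~r)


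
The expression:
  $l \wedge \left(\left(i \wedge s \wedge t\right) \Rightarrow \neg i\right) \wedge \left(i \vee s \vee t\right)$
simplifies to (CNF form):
$l \wedge \left(i \vee s \vee t\right) \wedge \left(\neg i \vee \neg s \vee \neg t\right)$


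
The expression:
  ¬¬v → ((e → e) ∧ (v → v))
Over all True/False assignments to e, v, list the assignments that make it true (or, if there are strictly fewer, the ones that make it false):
is always true.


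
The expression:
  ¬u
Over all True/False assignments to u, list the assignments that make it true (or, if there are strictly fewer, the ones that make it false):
is true only for:
  u=False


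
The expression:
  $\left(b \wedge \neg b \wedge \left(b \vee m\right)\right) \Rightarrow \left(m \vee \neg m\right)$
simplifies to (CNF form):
$\text{True}$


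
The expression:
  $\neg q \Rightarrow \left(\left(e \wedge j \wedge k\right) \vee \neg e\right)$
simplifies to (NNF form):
$q \vee \left(j \wedge k\right) \vee \neg e$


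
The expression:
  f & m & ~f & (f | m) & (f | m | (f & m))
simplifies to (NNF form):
False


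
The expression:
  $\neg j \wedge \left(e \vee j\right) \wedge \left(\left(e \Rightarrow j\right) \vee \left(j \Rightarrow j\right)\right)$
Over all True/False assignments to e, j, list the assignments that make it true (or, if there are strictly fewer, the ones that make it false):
is true only for:
  e=True, j=False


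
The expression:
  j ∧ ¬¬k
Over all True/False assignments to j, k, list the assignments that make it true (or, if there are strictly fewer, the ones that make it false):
is true only for:
  j=True, k=True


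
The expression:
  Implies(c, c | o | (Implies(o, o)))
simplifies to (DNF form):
True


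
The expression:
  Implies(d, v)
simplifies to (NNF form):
v | ~d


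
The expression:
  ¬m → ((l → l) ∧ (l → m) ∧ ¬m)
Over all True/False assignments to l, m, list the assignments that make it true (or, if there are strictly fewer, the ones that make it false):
is false only for:
  l=True, m=False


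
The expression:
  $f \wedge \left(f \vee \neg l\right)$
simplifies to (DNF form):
$f$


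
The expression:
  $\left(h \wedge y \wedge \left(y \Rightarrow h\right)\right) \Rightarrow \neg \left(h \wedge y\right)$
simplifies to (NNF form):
$\neg h \vee \neg y$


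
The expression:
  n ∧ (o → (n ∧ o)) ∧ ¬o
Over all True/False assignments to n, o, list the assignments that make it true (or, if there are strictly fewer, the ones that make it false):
is true only for:
  n=True, o=False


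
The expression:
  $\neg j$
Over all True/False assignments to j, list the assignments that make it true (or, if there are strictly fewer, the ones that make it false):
is true only for:
  j=False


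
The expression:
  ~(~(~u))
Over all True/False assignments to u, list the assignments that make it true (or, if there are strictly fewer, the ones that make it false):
is true only for:
  u=False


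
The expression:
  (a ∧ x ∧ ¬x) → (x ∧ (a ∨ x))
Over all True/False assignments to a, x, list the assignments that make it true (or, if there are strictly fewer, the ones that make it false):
is always true.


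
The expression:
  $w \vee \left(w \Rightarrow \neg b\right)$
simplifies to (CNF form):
$\text{True}$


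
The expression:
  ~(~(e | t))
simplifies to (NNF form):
e | t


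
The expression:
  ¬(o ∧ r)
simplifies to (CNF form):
¬o ∨ ¬r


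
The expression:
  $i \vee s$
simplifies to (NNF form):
$i \vee s$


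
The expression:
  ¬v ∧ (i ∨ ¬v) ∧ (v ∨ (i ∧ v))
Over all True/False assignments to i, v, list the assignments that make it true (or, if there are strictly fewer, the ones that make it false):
is never true.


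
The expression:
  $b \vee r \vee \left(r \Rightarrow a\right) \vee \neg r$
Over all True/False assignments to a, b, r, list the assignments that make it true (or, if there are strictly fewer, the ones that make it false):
is always true.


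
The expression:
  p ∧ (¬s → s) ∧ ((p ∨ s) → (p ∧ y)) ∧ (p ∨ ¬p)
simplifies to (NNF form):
p ∧ s ∧ y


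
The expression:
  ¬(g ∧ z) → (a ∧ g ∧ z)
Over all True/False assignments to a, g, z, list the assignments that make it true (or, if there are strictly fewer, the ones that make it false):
is true only for:
  a=False, g=True, z=True;
  a=True, g=True, z=True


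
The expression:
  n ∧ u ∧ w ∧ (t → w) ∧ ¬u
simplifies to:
False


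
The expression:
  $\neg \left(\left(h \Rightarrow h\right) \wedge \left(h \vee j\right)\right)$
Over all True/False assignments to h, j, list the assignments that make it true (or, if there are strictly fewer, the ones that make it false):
is true only for:
  h=False, j=False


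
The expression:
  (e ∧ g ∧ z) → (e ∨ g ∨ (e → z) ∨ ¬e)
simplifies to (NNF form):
True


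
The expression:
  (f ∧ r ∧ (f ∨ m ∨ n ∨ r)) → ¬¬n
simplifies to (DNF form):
n ∨ ¬f ∨ ¬r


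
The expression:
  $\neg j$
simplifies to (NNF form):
$\neg j$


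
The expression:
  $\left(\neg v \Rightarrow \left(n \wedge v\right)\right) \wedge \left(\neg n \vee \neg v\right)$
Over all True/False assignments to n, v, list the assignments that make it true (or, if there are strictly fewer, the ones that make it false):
is true only for:
  n=False, v=True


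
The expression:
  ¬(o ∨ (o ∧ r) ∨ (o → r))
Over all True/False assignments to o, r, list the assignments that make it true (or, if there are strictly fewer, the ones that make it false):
is never true.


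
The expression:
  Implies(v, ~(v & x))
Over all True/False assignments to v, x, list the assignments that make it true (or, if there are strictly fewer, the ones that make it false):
is false only for:
  v=True, x=True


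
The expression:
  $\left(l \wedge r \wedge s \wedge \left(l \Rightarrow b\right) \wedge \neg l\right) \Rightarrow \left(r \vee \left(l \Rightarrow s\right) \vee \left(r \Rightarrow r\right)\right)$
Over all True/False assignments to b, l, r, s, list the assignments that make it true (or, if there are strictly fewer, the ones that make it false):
is always true.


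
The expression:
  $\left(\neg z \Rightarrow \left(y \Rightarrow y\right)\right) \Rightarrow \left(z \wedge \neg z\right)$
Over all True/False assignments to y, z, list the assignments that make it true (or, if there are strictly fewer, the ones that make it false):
is never true.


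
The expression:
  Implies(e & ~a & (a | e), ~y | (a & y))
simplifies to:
a | ~e | ~y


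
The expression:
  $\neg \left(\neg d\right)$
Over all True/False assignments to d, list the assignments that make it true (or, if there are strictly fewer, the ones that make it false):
is true only for:
  d=True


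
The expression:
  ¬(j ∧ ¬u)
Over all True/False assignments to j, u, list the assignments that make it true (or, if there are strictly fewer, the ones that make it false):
is false only for:
  j=True, u=False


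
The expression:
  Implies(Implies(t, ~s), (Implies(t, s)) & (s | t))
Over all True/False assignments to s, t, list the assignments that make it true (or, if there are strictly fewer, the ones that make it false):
is true only for:
  s=True, t=False;
  s=True, t=True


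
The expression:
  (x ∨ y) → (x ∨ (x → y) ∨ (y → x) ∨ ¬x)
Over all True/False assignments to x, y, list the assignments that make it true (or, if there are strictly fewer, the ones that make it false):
is always true.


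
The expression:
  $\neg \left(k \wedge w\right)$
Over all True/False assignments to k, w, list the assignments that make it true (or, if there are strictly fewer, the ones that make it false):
is false only for:
  k=True, w=True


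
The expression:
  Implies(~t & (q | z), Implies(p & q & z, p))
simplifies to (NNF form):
True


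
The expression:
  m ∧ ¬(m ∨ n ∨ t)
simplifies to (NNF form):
False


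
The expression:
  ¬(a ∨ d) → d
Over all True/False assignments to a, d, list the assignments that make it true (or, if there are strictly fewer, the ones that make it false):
is false only for:
  a=False, d=False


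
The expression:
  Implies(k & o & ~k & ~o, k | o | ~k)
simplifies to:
True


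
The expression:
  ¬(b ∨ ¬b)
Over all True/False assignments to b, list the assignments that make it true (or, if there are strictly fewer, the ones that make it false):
is never true.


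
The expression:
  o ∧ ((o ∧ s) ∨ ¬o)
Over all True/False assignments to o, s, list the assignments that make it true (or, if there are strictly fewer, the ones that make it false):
is true only for:
  o=True, s=True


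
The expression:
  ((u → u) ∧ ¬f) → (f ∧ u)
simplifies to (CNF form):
f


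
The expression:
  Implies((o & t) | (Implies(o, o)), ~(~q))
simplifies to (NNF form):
q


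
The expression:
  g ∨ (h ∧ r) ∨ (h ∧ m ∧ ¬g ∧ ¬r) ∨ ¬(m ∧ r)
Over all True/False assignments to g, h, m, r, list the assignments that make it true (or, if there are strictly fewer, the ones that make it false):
is false only for:
  g=False, h=False, m=True, r=True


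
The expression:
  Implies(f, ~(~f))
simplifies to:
True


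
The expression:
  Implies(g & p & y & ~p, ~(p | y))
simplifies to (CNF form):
True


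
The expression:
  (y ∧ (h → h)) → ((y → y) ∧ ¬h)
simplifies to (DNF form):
¬h ∨ ¬y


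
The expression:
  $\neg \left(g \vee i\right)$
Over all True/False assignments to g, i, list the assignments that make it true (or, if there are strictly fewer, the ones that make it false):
is true only for:
  g=False, i=False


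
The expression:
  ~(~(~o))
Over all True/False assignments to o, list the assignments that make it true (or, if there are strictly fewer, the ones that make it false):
is true only for:
  o=False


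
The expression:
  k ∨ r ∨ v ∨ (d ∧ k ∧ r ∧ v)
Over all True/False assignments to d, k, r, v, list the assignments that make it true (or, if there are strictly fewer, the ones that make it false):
is false only for:
  d=False, k=False, r=False, v=False;
  d=True, k=False, r=False, v=False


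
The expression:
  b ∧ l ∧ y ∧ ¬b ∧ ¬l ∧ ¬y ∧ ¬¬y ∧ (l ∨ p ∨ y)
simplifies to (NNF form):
False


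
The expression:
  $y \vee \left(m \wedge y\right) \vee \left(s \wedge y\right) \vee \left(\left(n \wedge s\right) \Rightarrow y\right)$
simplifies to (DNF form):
$y \vee \neg n \vee \neg s$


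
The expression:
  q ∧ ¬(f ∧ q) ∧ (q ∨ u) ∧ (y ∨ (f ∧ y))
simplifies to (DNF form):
q ∧ y ∧ ¬f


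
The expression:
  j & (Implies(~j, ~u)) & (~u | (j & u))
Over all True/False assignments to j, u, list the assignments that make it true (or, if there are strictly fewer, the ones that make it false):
is true only for:
  j=True, u=False;
  j=True, u=True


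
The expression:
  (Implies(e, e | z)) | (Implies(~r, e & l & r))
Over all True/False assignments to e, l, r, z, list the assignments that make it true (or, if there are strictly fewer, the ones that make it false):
is always true.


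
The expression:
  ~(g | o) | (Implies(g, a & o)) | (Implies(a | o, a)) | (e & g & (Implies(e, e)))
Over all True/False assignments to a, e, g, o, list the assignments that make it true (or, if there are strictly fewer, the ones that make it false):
is false only for:
  a=False, e=False, g=True, o=True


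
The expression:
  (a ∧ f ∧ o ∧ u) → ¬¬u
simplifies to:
True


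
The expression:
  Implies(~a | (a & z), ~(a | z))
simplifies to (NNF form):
~z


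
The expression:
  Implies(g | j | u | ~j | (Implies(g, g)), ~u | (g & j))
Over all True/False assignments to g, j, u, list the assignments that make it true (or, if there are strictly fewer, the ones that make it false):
is false only for:
  g=False, j=False, u=True;
  g=False, j=True, u=True;
  g=True, j=False, u=True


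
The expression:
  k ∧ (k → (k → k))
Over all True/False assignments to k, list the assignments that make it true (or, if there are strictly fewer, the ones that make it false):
is true only for:
  k=True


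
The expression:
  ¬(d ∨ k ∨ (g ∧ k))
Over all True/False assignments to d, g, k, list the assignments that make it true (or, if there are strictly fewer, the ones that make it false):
is true only for:
  d=False, g=False, k=False;
  d=False, g=True, k=False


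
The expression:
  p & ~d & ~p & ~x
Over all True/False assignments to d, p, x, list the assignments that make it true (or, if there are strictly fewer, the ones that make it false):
is never true.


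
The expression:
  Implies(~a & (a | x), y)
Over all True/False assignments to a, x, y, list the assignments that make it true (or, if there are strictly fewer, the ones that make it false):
is false only for:
  a=False, x=True, y=False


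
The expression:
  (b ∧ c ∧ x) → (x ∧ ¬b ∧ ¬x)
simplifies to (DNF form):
¬b ∨ ¬c ∨ ¬x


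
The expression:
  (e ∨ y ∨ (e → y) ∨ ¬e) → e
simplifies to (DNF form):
e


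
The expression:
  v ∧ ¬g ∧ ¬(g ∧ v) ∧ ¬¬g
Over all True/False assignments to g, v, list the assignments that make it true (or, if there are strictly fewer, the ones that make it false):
is never true.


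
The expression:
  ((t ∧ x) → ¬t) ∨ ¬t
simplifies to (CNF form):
¬t ∨ ¬x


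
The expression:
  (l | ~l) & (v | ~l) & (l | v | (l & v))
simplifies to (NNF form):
v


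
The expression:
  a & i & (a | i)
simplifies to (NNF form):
a & i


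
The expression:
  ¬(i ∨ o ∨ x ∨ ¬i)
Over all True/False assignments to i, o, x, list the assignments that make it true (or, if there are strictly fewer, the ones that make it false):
is never true.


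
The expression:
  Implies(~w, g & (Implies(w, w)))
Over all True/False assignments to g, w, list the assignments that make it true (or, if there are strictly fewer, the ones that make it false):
is false only for:
  g=False, w=False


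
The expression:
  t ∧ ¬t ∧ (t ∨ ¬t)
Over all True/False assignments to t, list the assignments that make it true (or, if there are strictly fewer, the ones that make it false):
is never true.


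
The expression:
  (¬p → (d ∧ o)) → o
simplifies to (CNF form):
o ∨ ¬p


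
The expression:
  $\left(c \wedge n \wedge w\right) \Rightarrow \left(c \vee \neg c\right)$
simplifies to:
$\text{True}$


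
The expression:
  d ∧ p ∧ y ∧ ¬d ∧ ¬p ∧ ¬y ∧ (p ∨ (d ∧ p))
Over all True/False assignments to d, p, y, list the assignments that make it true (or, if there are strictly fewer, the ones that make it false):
is never true.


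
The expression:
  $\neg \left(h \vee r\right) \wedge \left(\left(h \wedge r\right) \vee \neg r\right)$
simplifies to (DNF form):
$\neg h \wedge \neg r$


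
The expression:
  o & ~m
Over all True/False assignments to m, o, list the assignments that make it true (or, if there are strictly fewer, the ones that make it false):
is true only for:
  m=False, o=True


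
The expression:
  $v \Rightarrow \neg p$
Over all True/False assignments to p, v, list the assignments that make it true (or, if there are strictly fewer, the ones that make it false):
is false only for:
  p=True, v=True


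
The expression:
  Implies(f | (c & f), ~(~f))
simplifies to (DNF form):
True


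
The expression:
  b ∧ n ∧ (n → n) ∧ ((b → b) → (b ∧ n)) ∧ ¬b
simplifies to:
False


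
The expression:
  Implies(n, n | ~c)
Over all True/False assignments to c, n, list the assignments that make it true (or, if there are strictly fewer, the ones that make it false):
is always true.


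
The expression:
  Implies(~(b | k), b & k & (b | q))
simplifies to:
b | k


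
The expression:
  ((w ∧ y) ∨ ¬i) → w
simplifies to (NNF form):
i ∨ w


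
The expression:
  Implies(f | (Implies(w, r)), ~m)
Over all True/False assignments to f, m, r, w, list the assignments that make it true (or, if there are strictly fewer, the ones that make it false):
is false only for:
  f=False, m=True, r=False, w=False;
  f=False, m=True, r=True, w=False;
  f=False, m=True, r=True, w=True;
  f=True, m=True, r=False, w=False;
  f=True, m=True, r=False, w=True;
  f=True, m=True, r=True, w=False;
  f=True, m=True, r=True, w=True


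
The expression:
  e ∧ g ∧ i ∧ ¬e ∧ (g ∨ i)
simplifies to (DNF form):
False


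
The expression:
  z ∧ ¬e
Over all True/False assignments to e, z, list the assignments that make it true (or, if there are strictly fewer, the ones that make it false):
is true only for:
  e=False, z=True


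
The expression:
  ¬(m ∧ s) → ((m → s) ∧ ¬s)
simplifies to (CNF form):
(m ∨ ¬s) ∧ (s ∨ ¬m)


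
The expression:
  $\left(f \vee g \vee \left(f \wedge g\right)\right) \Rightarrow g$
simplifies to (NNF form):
$g \vee \neg f$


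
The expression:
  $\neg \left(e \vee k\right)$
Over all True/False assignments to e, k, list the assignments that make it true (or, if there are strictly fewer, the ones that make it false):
is true only for:
  e=False, k=False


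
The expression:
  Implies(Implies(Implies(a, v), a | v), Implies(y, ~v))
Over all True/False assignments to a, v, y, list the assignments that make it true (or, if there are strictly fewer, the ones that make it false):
is false only for:
  a=False, v=True, y=True;
  a=True, v=True, y=True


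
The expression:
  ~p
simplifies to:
~p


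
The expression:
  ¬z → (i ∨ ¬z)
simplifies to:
True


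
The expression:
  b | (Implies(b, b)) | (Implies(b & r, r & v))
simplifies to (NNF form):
True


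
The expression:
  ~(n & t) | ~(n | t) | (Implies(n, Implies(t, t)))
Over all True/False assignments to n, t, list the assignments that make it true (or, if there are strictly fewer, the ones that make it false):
is always true.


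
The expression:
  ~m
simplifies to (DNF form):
~m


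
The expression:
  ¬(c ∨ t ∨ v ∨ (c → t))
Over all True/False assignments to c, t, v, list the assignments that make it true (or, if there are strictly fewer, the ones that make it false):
is never true.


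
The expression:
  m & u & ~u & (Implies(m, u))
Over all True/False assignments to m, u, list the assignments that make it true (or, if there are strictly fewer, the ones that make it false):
is never true.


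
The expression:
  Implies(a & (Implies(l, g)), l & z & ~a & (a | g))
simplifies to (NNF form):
~a | (l & ~g)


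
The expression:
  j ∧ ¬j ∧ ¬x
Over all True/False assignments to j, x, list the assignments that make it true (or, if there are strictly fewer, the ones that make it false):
is never true.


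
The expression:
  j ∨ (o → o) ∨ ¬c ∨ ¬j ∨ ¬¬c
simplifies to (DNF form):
True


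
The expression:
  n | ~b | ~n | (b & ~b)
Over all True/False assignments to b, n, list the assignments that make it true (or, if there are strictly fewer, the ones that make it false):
is always true.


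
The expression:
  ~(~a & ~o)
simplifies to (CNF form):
a | o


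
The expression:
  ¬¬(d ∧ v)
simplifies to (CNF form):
d ∧ v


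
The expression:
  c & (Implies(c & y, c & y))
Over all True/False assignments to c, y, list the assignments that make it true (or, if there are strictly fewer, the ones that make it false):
is true only for:
  c=True, y=False;
  c=True, y=True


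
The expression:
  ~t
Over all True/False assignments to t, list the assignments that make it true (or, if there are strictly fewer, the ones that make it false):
is true only for:
  t=False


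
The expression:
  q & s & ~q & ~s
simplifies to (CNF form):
False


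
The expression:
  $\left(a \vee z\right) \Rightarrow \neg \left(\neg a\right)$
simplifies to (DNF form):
$a \vee \neg z$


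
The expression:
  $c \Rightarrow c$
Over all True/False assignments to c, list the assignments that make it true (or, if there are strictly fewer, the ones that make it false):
is always true.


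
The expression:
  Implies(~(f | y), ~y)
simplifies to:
True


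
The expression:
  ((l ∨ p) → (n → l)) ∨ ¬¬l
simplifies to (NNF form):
l ∨ ¬n ∨ ¬p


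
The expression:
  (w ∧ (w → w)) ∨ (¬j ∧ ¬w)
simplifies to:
w ∨ ¬j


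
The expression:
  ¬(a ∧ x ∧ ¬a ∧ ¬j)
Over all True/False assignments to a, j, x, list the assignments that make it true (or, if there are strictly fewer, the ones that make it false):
is always true.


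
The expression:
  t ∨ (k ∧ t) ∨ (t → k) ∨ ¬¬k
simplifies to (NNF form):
True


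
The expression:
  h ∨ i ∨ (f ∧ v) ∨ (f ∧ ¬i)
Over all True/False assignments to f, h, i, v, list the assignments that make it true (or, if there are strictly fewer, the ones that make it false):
is false only for:
  f=False, h=False, i=False, v=False;
  f=False, h=False, i=False, v=True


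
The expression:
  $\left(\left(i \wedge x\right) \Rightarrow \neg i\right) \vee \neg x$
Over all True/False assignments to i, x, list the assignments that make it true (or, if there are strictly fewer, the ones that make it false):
is false only for:
  i=True, x=True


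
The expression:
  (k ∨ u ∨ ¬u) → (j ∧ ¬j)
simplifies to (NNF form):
False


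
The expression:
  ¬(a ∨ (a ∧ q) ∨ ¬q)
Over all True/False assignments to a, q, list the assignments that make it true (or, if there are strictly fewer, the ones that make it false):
is true only for:
  a=False, q=True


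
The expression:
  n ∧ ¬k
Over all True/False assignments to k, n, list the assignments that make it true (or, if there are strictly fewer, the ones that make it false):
is true only for:
  k=False, n=True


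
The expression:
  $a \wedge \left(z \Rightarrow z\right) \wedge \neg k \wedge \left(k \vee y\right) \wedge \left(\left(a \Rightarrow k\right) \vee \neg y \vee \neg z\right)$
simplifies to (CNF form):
$a \wedge y \wedge \neg k \wedge \neg z$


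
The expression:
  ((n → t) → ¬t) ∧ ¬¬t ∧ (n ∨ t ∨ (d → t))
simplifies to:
False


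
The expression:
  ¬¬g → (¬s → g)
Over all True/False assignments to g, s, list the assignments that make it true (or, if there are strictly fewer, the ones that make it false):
is always true.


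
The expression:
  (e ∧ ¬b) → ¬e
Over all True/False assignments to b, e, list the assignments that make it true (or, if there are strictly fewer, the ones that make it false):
is false only for:
  b=False, e=True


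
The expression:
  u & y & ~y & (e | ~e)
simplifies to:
False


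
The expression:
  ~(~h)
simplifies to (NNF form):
h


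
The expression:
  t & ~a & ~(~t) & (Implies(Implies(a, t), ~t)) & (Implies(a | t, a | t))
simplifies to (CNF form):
False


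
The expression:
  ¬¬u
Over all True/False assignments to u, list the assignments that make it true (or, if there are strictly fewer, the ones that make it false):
is true only for:
  u=True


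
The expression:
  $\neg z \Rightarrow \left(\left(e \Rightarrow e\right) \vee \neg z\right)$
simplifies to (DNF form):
$\text{True}$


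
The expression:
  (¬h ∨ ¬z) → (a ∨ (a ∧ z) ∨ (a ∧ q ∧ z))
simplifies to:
a ∨ (h ∧ z)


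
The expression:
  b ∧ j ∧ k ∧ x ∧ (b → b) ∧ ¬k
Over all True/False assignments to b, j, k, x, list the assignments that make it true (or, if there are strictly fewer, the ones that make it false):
is never true.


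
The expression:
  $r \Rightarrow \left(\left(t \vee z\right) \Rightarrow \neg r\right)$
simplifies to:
$\left(\neg t \wedge \neg z\right) \vee \neg r$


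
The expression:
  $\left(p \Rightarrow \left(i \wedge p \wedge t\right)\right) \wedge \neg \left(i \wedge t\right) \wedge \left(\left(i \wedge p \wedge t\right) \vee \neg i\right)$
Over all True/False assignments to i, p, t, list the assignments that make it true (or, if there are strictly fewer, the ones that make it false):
is true only for:
  i=False, p=False, t=False;
  i=False, p=False, t=True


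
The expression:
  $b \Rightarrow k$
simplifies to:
$k \vee \neg b$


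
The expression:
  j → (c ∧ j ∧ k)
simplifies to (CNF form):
(c ∨ ¬j) ∧ (k ∨ ¬j)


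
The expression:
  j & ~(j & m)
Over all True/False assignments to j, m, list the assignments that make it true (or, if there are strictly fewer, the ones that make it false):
is true only for:
  j=True, m=False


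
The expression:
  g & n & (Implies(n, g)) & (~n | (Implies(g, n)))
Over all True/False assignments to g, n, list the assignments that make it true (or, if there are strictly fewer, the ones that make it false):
is true only for:
  g=True, n=True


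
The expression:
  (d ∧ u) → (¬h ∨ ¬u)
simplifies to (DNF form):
¬d ∨ ¬h ∨ ¬u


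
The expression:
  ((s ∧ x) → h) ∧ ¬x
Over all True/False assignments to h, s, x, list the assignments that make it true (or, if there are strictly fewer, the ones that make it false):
is true only for:
  h=False, s=False, x=False;
  h=False, s=True, x=False;
  h=True, s=False, x=False;
  h=True, s=True, x=False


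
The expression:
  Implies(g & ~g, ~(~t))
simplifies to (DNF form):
True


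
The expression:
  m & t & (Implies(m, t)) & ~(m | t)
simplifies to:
False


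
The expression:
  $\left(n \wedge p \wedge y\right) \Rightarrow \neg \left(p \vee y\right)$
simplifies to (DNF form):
$\neg n \vee \neg p \vee \neg y$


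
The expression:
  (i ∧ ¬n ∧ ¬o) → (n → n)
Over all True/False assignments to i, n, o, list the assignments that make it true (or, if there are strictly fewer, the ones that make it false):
is always true.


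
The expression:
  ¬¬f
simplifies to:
f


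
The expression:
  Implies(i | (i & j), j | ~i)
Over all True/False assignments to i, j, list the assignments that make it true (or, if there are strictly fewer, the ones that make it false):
is false only for:
  i=True, j=False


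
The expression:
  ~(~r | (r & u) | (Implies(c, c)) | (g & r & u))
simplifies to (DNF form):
False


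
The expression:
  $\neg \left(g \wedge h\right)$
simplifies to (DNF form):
$\neg g \vee \neg h$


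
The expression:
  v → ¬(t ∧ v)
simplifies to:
¬t ∨ ¬v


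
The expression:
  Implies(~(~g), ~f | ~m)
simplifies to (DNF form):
~f | ~g | ~m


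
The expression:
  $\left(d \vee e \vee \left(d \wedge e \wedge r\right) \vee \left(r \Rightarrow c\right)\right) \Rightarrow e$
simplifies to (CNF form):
$\left(e \vee r\right) \wedge \left(e \vee \neg c\right) \wedge \left(e \vee \neg d\right)$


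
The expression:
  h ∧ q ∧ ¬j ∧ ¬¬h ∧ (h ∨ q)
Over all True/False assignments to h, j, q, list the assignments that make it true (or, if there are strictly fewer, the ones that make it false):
is true only for:
  h=True, j=False, q=True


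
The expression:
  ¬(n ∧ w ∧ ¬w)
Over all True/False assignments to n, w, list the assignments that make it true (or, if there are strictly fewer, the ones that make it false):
is always true.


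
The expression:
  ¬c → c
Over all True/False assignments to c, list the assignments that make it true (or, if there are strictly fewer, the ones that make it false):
is true only for:
  c=True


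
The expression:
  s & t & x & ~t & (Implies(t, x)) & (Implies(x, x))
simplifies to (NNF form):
False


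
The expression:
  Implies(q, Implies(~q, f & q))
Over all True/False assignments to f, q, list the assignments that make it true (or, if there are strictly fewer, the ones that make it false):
is always true.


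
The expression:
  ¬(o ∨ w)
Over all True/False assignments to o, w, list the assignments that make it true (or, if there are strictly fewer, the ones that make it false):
is true only for:
  o=False, w=False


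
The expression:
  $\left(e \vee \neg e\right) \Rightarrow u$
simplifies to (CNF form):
$u$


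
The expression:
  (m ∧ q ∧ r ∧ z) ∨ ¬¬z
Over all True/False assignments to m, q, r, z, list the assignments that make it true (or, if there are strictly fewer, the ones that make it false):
is true only for:
  m=False, q=False, r=False, z=True;
  m=False, q=False, r=True, z=True;
  m=False, q=True, r=False, z=True;
  m=False, q=True, r=True, z=True;
  m=True, q=False, r=False, z=True;
  m=True, q=False, r=True, z=True;
  m=True, q=True, r=False, z=True;
  m=True, q=True, r=True, z=True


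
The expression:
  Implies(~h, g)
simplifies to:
g | h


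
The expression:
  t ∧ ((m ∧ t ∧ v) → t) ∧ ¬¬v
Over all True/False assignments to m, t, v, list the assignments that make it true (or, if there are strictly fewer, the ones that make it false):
is true only for:
  m=False, t=True, v=True;
  m=True, t=True, v=True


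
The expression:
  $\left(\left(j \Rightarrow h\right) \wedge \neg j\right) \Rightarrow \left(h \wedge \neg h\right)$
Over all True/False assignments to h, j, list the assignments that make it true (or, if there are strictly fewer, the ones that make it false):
is true only for:
  h=False, j=True;
  h=True, j=True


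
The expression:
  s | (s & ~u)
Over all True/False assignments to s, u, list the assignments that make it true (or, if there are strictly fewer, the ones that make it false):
is true only for:
  s=True, u=False;
  s=True, u=True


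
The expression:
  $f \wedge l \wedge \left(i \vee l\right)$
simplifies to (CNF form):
$f \wedge l$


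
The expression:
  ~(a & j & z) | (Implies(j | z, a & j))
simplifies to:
True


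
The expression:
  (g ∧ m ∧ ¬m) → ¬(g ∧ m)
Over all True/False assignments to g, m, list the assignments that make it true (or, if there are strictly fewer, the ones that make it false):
is always true.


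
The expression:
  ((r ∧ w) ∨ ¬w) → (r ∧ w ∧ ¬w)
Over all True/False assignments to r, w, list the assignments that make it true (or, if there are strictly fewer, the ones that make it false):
is true only for:
  r=False, w=True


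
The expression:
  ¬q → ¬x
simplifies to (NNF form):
q ∨ ¬x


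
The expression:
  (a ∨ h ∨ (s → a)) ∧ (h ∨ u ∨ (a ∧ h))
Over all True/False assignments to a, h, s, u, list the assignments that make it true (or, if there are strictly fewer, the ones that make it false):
is false only for:
  a=False, h=False, s=False, u=False;
  a=False, h=False, s=True, u=False;
  a=False, h=False, s=True, u=True;
  a=True, h=False, s=False, u=False;
  a=True, h=False, s=True, u=False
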